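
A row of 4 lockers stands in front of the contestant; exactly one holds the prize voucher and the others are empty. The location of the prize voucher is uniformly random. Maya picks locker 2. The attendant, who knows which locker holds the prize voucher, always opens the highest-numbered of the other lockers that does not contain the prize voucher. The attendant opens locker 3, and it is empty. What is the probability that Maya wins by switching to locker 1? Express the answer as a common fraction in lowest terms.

Condition on the true location of the prize voucher.
If it is in either of lockers 1 and 2 (prior 1/4 each): the attendant would have opened locker 4 instead, probability 0; weight (1/4)·0 = 0 each.
If it is in locker 3 (prior 1/4): the attendant opened locker 3, so this case is ruled out; weight (1/4)·0 = 0.
If it is in locker 4 (prior 1/4): locker 3 is the highest-numbered option available, probability 1; weight (1/4)·1 = 1/4.
The weights sum to 1/4.
So P(the prize voucher in locker 1 | the attendant opened locker 3) = 0 / (1/4) = 0.

0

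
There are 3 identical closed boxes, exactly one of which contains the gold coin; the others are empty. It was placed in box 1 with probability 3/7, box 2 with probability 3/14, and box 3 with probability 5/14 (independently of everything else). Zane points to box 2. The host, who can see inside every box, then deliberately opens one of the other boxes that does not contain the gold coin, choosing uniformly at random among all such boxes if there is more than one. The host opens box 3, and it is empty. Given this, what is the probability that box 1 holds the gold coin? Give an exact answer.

Condition on the true location of the gold coin.
If it is in box 1 (prior 3/7): the host has no choice, probability 1; weight (3/7)·1 = 3/7.
If it is in box 2 (prior 3/14): the host has 2 equally likely choices, so probability 1/2; weight (3/14)·(1/2) = 3/28.
If it is in box 3 (prior 5/14): the host opened box 3, so this case is ruled out; weight (5/14)·0 = 0.
The weights sum to 15/28.
So P(the gold coin in box 1 | the host opened box 3) = (3/7) / (15/28) = 4/5.

4/5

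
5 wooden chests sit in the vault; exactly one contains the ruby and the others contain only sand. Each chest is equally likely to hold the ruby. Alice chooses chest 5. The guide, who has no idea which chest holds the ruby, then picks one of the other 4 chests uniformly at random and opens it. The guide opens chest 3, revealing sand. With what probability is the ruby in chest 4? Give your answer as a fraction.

1/4

Consider each possible location of the ruby in turn.
If it is in any of chests 1, 2, 4, and 5 (prior 1/5 each): the guide picks chest 3 with probability 1/4 regardless, and it is not the prize; weight (1/5)·(1/4) = 1/20 each.
If it is in chest 3 (prior 1/5): the guide opened chest 3, so this case is ruled out; weight (1/5)·0 = 0.
The weights sum to 1/5.
So P(the ruby in chest 4 | the guide opened chest 3) = (1/20) / (1/5) = 1/4.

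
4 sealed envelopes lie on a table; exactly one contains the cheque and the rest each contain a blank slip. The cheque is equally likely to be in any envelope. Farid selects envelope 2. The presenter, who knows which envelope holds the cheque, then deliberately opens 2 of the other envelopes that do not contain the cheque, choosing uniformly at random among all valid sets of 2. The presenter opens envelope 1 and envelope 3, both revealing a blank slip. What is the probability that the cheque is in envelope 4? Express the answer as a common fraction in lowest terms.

3/4

Condition on the true location of the cheque.
If it is in either of envelopes 1 and 3 (prior 1/4 each): that envelope was opened and seen not to hold the prize — ruled out; weight (1/4)·0 = 0 each.
If it is in envelope 2 (prior 1/4): the presenter has 3 equally likely choices, so probability 1/3; weight (1/4)·(1/3) = 1/12.
If it is in envelope 4 (prior 1/4): the presenter has no choice, probability 1; weight (1/4)·1 = 1/4.
The weights sum to 1/3.
So P(the cheque in envelope 4 | the presenter opened envelope 1 and envelope 3) = (1/4) / (1/3) = 3/4.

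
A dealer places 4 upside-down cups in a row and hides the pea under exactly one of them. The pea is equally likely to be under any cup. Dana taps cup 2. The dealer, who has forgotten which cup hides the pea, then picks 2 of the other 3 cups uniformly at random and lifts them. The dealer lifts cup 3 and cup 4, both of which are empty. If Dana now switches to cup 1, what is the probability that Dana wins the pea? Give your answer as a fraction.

1/2

Condition on the true location of the pea.
If it is under either of cups 1 and 2 (prior 1/4 each): the dealer picks exactly this set with probability 1/3 regardless, and none is the prize; weight (1/4)·(1/3) = 1/12 each.
If it is under either of cups 3 and 4 (prior 1/4 each): that cup was opened and seen not to hold the prize — ruled out; weight (1/4)·0 = 0 each.
The weights sum to 1/6.
So P(the pea under cup 1 | the dealer opened cup 3 and cup 4) = (1/12) / (1/6) = 1/2.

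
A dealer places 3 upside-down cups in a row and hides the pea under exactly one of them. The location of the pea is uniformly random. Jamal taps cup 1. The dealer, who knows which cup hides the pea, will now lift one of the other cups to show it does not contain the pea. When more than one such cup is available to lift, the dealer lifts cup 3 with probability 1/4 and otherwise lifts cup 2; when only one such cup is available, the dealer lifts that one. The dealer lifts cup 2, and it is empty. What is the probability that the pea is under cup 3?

Consider each possible location of the pea in turn.
If it is under cup 1 (prior 1/3): cup 3 is available but not opened, probability 3/4; weight (1/3)·(3/4) = 1/4.
If it is under cup 2 (prior 1/3): the dealer opened cup 2, so this case is ruled out; weight (1/3)·0 = 0.
If it is under cup 3 (prior 1/3): only cup 2 is available, probability 1; weight (1/3)·1 = 1/3.
The weights sum to 7/12.
So P(the pea under cup 3 | the dealer opened cup 2) = (1/3) / (7/12) = 4/7.

4/7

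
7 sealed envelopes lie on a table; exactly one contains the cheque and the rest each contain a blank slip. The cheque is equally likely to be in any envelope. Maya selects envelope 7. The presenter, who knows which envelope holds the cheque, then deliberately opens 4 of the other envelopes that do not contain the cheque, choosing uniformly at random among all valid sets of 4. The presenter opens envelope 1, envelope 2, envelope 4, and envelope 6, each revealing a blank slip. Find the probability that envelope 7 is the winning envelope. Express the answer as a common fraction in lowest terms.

1/7

Apply Bayes' rule, conditioning on where the cheque actually is.
If it is in any of envelopes 1, 2, 4, and 6 (prior 1/7 each): that envelope was opened and seen not to hold the prize — ruled out; weight (1/7)·0 = 0 each.
If it is in either of envelopes 3 and 5 (prior 1/7 each): the presenter has 5 equally likely choices, so probability 1/5; weight (1/7)·(1/5) = 1/35 each.
If it is in envelope 7 (prior 1/7): the presenter has 15 equally likely choices, so probability 1/15; weight (1/7)·(1/15) = 1/105.
The weights sum to 1/15.
So P(the cheque in envelope 7 | the presenter opened envelope 1, envelope 2, envelope 4, and envelope 6) = (1/105) / (1/15) = 1/7.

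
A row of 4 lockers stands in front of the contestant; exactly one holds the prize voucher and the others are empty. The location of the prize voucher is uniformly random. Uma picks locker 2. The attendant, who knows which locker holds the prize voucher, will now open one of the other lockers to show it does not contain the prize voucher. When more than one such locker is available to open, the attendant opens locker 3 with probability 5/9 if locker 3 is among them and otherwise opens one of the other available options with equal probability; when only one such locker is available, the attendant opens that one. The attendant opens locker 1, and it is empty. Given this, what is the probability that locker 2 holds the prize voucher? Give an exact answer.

4/21

Consider each possible location of the prize voucher in turn.
If it is in locker 1 (prior 1/4): the attendant opened locker 1, so this case is ruled out; weight (1/4)·0 = 0.
If it is in locker 2 (prior 1/4): locker 3 is available but not opened; locker 1 gets probability (1 − 5/9)/2 = 2/9; weight (1/4)·(2/9) = 1/18.
If it is in locker 3 (prior 1/4): locker 3 holds the prize so is unavailable; the attendant chooses uniformly among the 2 others, probability 1/2; weight (1/4)·(1/2) = 1/8.
If it is in locker 4 (prior 1/4): locker 3 is available but not opened, probability 4/9; weight (1/4)·(4/9) = 1/9.
The weights sum to 7/24.
So P(the prize voucher in locker 2 | the attendant opened locker 1) = (1/18) / (7/24) = 4/21.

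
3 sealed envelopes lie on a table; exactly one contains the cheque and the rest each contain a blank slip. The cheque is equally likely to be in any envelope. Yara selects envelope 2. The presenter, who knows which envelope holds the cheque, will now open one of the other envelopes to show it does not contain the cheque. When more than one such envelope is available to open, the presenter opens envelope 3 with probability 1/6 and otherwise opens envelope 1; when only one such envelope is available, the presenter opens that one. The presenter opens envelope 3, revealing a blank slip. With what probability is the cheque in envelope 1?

6/7

Consider each possible location of the cheque in turn.
If it is in envelope 1 (prior 1/3): only envelope 3 is available, probability 1; weight (1/3)·1 = 1/3.
If it is in envelope 2 (prior 1/3): envelope 3 is available, opened with probability 1/6; weight (1/3)·(1/6) = 1/18.
If it is in envelope 3 (prior 1/3): the presenter opened envelope 3, so this case is ruled out; weight (1/3)·0 = 0.
The weights sum to 7/18.
So P(the cheque in envelope 1 | the presenter opened envelope 3) = (1/3) / (7/18) = 6/7.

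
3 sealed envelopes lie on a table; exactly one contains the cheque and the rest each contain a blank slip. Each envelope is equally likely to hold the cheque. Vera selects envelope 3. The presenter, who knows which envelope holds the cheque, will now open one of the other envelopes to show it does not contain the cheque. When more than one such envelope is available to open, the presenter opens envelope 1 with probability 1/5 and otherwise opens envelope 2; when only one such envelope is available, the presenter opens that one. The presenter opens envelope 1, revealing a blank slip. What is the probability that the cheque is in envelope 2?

5/6

Apply Bayes' rule, conditioning on where the cheque actually is.
If it is in envelope 1 (prior 1/3): the presenter opened envelope 1, so this case is ruled out; weight (1/3)·0 = 0.
If it is in envelope 2 (prior 1/3): only envelope 1 is available, probability 1; weight (1/3)·1 = 1/3.
If it is in envelope 3 (prior 1/3): envelope 1 is available, opened with probability 1/5; weight (1/3)·(1/5) = 1/15.
The weights sum to 2/5.
So P(the cheque in envelope 2 | the presenter opened envelope 1) = (1/3) / (2/5) = 5/6.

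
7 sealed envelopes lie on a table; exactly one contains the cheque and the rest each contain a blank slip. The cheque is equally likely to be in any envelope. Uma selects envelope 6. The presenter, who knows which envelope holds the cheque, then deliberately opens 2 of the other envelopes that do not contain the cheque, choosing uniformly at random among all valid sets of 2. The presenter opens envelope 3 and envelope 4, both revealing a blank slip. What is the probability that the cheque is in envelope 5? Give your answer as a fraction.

Condition on the true location of the cheque.
If it is in any of envelopes 1, 2, 5, and 7 (prior 1/7 each): the presenter has 10 equally likely choices, so probability 1/10; weight (1/7)·(1/10) = 1/70 each.
If it is in either of envelopes 3 and 4 (prior 1/7 each): that envelope was opened and seen not to hold the prize — ruled out; weight (1/7)·0 = 0 each.
If it is in envelope 6 (prior 1/7): the presenter has 15 equally likely choices, so probability 1/15; weight (1/7)·(1/15) = 1/105.
The weights sum to 1/15.
So P(the cheque in envelope 5 | the presenter opened envelope 3 and envelope 4) = (1/70) / (1/15) = 3/14.

3/14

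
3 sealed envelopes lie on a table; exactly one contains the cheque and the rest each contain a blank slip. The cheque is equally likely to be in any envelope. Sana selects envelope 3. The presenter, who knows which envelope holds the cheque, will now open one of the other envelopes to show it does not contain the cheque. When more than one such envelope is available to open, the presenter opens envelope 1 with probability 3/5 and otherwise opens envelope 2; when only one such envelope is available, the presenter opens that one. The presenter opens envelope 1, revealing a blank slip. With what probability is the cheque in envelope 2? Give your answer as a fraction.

5/8

Condition on the true location of the cheque.
If it is in envelope 1 (prior 1/3): the presenter opened envelope 1, so this case is ruled out; weight (1/3)·0 = 0.
If it is in envelope 2 (prior 1/3): only envelope 1 is available, probability 1; weight (1/3)·1 = 1/3.
If it is in envelope 3 (prior 1/3): envelope 1 is available, opened with probability 3/5; weight (1/3)·(3/5) = 1/5.
The weights sum to 8/15.
So P(the cheque in envelope 2 | the presenter opened envelope 1) = (1/3) / (8/15) = 5/8.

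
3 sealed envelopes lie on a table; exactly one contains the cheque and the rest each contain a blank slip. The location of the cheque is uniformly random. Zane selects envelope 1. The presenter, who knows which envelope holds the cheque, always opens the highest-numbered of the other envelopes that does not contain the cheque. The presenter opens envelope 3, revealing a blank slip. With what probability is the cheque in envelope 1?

Apply Bayes' rule, conditioning on where the cheque actually is.
If it is in either of envelopes 1 and 2 (prior 1/3 each): envelope 3 is the highest-numbered option available, probability 1; weight (1/3)·1 = 1/3 each.
If it is in envelope 3 (prior 1/3): the presenter opened envelope 3, so this case is ruled out; weight (1/3)·0 = 0.
The weights sum to 2/3.
So P(the cheque in envelope 1 | the presenter opened envelope 3) = (1/3) / (2/3) = 1/2.

1/2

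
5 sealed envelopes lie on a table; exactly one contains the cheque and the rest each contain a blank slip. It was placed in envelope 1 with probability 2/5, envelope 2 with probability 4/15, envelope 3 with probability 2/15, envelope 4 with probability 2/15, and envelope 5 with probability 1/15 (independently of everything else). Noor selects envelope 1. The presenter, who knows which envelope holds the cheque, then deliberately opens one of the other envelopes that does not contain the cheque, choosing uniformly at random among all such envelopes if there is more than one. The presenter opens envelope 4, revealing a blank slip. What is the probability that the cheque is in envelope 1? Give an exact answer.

9/23

Consider each possible location of the cheque in turn.
If it is in envelope 1 (prior 2/5): the presenter has 4 equally likely choices, so probability 1/4; weight (2/5)·(1/4) = 1/10.
If it is in envelope 2 (prior 4/15): the presenter has 3 equally likely choices, so probability 1/3; weight (4/15)·(1/3) = 4/45.
If it is in envelope 3 (prior 2/15): the presenter has 3 equally likely choices, so probability 1/3; weight (2/15)·(1/3) = 2/45.
If it is in envelope 4 (prior 2/15): the presenter opened envelope 4, so this case is ruled out; weight (2/15)·0 = 0.
If it is in envelope 5 (prior 1/15): the presenter has 3 equally likely choices, so probability 1/3; weight (1/15)·(1/3) = 1/45.
The weights sum to 23/90.
So P(the cheque in envelope 1 | the presenter opened envelope 4) = (1/10) / (23/90) = 9/23.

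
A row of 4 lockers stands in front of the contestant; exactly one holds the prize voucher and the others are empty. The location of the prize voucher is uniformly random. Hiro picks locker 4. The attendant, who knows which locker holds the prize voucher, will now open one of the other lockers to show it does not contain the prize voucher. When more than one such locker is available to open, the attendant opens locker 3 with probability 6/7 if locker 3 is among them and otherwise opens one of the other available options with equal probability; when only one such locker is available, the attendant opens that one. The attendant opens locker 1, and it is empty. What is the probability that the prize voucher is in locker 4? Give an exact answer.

1/10

Consider each possible location of the prize voucher in turn.
If it is in locker 1 (prior 1/4): the attendant opened locker 1, so this case is ruled out; weight (1/4)·0 = 0.
If it is in locker 2 (prior 1/4): locker 3 is available but not opened, probability 1/7; weight (1/4)·(1/7) = 1/28.
If it is in locker 3 (prior 1/4): locker 3 holds the prize so is unavailable; the attendant chooses uniformly among the 2 others, probability 1/2; weight (1/4)·(1/2) = 1/8.
If it is in locker 4 (prior 1/4): locker 3 is available but not opened; locker 1 gets probability (1 − 6/7)/2 = 1/14; weight (1/4)·(1/14) = 1/56.
The weights sum to 5/28.
So P(the prize voucher in locker 4 | the attendant opened locker 1) = (1/56) / (5/28) = 1/10.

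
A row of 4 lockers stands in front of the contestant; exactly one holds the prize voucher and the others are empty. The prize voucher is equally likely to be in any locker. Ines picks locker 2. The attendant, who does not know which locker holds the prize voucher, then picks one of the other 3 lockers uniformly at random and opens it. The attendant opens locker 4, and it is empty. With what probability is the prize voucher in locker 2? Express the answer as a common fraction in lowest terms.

Because the attendant chose which locker to open without knowing where the prize voucher is, the choice is independent of the prize location. Learning that locker 4 does not hold the prize voucher simply rules out that one location and leaves the remaining 3 lockers still equally likely by symmetry.
So P(the prize voucher in locker 2) = 1/3.

1/3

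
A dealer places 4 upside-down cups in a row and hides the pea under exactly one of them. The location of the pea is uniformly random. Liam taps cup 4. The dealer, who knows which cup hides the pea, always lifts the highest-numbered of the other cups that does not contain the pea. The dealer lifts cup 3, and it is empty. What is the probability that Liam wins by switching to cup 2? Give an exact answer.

1/3

Condition on the true location of the pea.
If it is under any of cups 1, 2, and 4 (prior 1/4 each): cup 3 is the highest-numbered option available, probability 1; weight (1/4)·1 = 1/4 each.
If it is under cup 3 (prior 1/4): the dealer opened cup 3, so this case is ruled out; weight (1/4)·0 = 0.
The weights sum to 3/4.
So P(the pea under cup 2 | the dealer opened cup 3) = (1/4) / (3/4) = 1/3.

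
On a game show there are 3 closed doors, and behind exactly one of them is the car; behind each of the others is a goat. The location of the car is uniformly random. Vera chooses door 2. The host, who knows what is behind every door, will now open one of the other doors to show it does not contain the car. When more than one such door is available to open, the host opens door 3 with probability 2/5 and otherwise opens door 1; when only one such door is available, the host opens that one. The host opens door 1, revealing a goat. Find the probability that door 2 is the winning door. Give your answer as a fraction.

3/8

Condition on the true location of the car.
If it is behind door 1 (prior 1/3): the host opened door 1, so this case is ruled out; weight (1/3)·0 = 0.
If it is behind door 2 (prior 1/3): door 3 is available but not opened, probability 3/5; weight (1/3)·(3/5) = 1/5.
If it is behind door 3 (prior 1/3): only door 1 is available, probability 1; weight (1/3)·1 = 1/3.
The weights sum to 8/15.
So P(the car behind door 2 | the host opened door 1) = (1/5) / (8/15) = 3/8.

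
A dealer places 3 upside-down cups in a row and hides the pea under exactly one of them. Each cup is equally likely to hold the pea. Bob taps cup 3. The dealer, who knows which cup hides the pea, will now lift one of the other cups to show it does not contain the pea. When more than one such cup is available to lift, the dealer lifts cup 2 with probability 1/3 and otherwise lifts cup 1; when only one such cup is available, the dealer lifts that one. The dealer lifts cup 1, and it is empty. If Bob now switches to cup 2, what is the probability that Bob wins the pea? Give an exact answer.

Condition on the true location of the pea.
If it is under cup 1 (prior 1/3): the dealer opened cup 1, so this case is ruled out; weight (1/3)·0 = 0.
If it is under cup 2 (prior 1/3): only cup 1 is available, probability 1; weight (1/3)·1 = 1/3.
If it is under cup 3 (prior 1/3): cup 2 is available but not opened, probability 2/3; weight (1/3)·(2/3) = 2/9.
The weights sum to 5/9.
So P(the pea under cup 2 | the dealer opened cup 1) = (1/3) / (5/9) = 3/5.

3/5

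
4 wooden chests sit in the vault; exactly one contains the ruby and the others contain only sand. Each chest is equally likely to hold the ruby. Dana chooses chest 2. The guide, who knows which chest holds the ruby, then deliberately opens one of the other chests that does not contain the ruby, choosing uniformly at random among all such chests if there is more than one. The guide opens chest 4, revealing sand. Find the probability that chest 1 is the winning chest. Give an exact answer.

Consider each possible location of the ruby in turn.
If it is in either of chests 1 and 3 (prior 1/4 each): the guide has 2 equally likely choices, so probability 1/2; weight (1/4)·(1/2) = 1/8 each.
If it is in chest 2 (prior 1/4): the guide has 3 equally likely choices, so probability 1/3; weight (1/4)·(1/3) = 1/12.
If it is in chest 4 (prior 1/4): the guide opened chest 4, so this case is ruled out; weight (1/4)·0 = 0.
The weights sum to 1/3.
So P(the ruby in chest 1 | the guide opened chest 4) = (1/8) / (1/3) = 3/8.

3/8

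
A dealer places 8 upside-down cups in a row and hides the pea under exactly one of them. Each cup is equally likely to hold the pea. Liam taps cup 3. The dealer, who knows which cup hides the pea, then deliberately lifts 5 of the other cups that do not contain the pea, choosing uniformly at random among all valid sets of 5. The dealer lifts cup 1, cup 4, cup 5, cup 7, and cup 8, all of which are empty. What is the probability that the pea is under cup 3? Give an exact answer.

1/8

Apply Bayes' rule, conditioning on where the pea actually is.
If it is under any of cups 1, 4, 5, 7, and 8 (prior 1/8 each): that cup was opened and seen not to hold the prize — ruled out; weight (1/8)·0 = 0 each.
If it is under either of cups 2 and 6 (prior 1/8 each): the dealer has 6 equally likely choices, so probability 1/6; weight (1/8)·(1/6) = 1/48 each.
If it is under cup 3 (prior 1/8): the dealer has 21 equally likely choices, so probability 1/21; weight (1/8)·(1/21) = 1/168.
The weights sum to 1/21.
So P(the pea under cup 3 | the dealer opened cup 1, cup 4, cup 5, cup 7, and cup 8) = (1/168) / (1/21) = 1/8.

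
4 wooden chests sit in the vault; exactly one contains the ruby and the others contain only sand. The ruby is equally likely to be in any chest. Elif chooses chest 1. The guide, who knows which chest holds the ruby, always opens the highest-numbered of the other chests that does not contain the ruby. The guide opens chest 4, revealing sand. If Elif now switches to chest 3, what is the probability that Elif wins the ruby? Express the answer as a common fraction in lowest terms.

Consider each possible location of the ruby in turn.
If it is in any of chests 1, 2, and 3 (prior 1/4 each): chest 4 is the highest-numbered option available, probability 1; weight (1/4)·1 = 1/4 each.
If it is in chest 4 (prior 1/4): the guide opened chest 4, so this case is ruled out; weight (1/4)·0 = 0.
The weights sum to 3/4.
So P(the ruby in chest 3 | the guide opened chest 4) = (1/4) / (3/4) = 1/3.

1/3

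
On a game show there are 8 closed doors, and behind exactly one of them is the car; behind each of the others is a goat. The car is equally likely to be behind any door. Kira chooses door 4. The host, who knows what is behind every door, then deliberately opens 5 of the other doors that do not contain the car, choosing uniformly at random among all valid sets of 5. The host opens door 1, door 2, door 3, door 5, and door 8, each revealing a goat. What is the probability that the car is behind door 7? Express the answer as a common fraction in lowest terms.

Consider each possible location of the car in turn.
If it is behind any of doors 1, 2, 3, 5, and 8 (prior 1/8 each): that door was opened and seen not to hold the prize — ruled out; weight (1/8)·0 = 0 each.
If it is behind door 4 (prior 1/8): the host has 21 equally likely choices, so probability 1/21; weight (1/8)·(1/21) = 1/168.
If it is behind either of doors 6 and 7 (prior 1/8 each): the host has 6 equally likely choices, so probability 1/6; weight (1/8)·(1/6) = 1/48 each.
The weights sum to 1/21.
So P(the car behind door 7 | the host opened door 1, door 2, door 3, door 5, and door 8) = (1/48) / (1/21) = 7/16.

7/16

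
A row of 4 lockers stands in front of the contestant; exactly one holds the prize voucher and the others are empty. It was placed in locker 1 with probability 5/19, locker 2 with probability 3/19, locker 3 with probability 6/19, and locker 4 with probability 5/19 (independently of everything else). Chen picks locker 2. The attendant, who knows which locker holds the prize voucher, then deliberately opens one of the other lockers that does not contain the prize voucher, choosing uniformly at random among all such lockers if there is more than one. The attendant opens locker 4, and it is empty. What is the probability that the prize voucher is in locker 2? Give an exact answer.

2/13

Consider each possible location of the prize voucher in turn.
If it is in locker 1 (prior 5/19): the attendant has 2 equally likely choices, so probability 1/2; weight (5/19)·(1/2) = 5/38.
If it is in locker 2 (prior 3/19): the attendant has 3 equally likely choices, so probability 1/3; weight (3/19)·(1/3) = 1/19.
If it is in locker 3 (prior 6/19): the attendant has 2 equally likely choices, so probability 1/2; weight (6/19)·(1/2) = 3/19.
If it is in locker 4 (prior 5/19): the attendant opened locker 4, so this case is ruled out; weight (5/19)·0 = 0.
The weights sum to 13/38.
So P(the prize voucher in locker 2 | the attendant opened locker 4) = (1/19) / (13/38) = 2/13.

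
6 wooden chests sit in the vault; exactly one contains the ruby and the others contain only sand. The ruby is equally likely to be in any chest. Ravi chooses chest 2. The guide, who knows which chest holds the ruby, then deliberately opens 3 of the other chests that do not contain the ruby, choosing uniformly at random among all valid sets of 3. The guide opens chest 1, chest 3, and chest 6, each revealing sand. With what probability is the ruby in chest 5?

5/12

Consider each possible location of the ruby in turn.
If it is in any of chests 1, 3, and 6 (prior 1/6 each): that chest was opened and seen not to hold the prize — ruled out; weight (1/6)·0 = 0 each.
If it is in chest 2 (prior 1/6): the guide has 10 equally likely choices, so probability 1/10; weight (1/6)·(1/10) = 1/60.
If it is in either of chests 4 and 5 (prior 1/6 each): the guide has 4 equally likely choices, so probability 1/4; weight (1/6)·(1/4) = 1/24 each.
The weights sum to 1/10.
So P(the ruby in chest 5 | the guide opened chest 1, chest 3, and chest 6) = (1/24) / (1/10) = 5/12.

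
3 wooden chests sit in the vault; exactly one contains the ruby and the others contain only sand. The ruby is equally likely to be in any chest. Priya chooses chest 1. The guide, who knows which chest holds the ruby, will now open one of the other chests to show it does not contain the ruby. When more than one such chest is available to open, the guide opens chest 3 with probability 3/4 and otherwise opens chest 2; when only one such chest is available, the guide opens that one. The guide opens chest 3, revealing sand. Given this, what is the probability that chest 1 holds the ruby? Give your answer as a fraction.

Consider each possible location of the ruby in turn.
If it is in chest 1 (prior 1/3): chest 3 is available, opened with probability 3/4; weight (1/3)·(3/4) = 1/4.
If it is in chest 2 (prior 1/3): only chest 3 is available, probability 1; weight (1/3)·1 = 1/3.
If it is in chest 3 (prior 1/3): the guide opened chest 3, so this case is ruled out; weight (1/3)·0 = 0.
The weights sum to 7/12.
So P(the ruby in chest 1 | the guide opened chest 3) = (1/4) / (7/12) = 3/7.

3/7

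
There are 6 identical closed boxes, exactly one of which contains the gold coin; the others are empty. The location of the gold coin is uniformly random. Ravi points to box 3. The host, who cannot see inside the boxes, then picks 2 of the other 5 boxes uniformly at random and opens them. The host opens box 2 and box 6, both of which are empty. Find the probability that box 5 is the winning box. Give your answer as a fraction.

1/4

Because the host chose which boxes to open without knowing where the gold coin is, the choice is independent of the prize location. Learning that none of the 2 opened boxes holds the gold coin simply rules out those 2 locations and leaves the remaining 4 boxes still equally likely by symmetry.
So P(the gold coin in box 5) = 1/4.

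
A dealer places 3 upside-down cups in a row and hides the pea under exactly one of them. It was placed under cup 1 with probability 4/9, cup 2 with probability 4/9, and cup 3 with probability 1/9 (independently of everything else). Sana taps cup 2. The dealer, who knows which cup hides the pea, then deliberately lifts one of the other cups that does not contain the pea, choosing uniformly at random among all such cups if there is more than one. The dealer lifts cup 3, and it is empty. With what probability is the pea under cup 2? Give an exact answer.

1/3

Condition on the true location of the pea.
If it is under cup 1 (prior 4/9): the dealer has no choice, probability 1; weight (4/9)·1 = 4/9.
If it is under cup 2 (prior 4/9): the dealer has 2 equally likely choices, so probability 1/2; weight (4/9)·(1/2) = 2/9.
If it is under cup 3 (prior 1/9): the dealer opened cup 3, so this case is ruled out; weight (1/9)·0 = 0.
The weights sum to 2/3.
So P(the pea under cup 2 | the dealer opened cup 3) = (2/9) / (2/3) = 1/3.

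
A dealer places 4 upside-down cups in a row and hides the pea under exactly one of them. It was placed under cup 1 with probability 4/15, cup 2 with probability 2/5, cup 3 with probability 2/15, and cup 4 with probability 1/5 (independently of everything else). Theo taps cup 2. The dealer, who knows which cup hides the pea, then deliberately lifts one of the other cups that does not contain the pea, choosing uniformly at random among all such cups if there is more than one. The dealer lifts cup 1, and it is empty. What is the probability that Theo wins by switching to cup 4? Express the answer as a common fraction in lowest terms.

1/3

Consider each possible location of the pea in turn.
If it is under cup 1 (prior 4/15): the dealer opened cup 1, so this case is ruled out; weight (4/15)·0 = 0.
If it is under cup 2 (prior 2/5): the dealer has 3 equally likely choices, so probability 1/3; weight (2/5)·(1/3) = 2/15.
If it is under cup 3 (prior 2/15): the dealer has 2 equally likely choices, so probability 1/2; weight (2/15)·(1/2) = 1/15.
If it is under cup 4 (prior 1/5): the dealer has 2 equally likely choices, so probability 1/2; weight (1/5)·(1/2) = 1/10.
The weights sum to 3/10.
So P(the pea under cup 4 | the dealer opened cup 1) = (1/10) / (3/10) = 1/3.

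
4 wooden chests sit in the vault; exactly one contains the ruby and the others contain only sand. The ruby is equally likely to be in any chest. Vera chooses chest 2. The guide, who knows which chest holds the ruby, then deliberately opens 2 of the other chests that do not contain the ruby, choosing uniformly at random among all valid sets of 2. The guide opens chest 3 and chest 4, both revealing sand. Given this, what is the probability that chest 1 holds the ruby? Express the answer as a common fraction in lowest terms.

Condition on the true location of the ruby.
If it is in chest 1 (prior 1/4): the guide has no choice, probability 1; weight (1/4)·1 = 1/4.
If it is in chest 2 (prior 1/4): the guide has 3 equally likely choices, so probability 1/3; weight (1/4)·(1/3) = 1/12.
If it is in either of chests 3 and 4 (prior 1/4 each): that chest was opened and seen not to hold the prize — ruled out; weight (1/4)·0 = 0 each.
The weights sum to 1/3.
So P(the ruby in chest 1 | the guide opened chest 3 and chest 4) = (1/4) / (1/3) = 3/4.

3/4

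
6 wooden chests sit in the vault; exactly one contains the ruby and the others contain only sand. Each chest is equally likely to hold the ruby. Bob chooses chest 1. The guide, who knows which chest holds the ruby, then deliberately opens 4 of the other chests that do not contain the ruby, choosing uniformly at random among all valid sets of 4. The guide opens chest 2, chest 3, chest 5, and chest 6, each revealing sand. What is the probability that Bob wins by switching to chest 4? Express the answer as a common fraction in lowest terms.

Apply Bayes' rule, conditioning on where the ruby actually is.
If it is in chest 1 (prior 1/6): the guide has 5 equally likely choices, so probability 1/5; weight (1/6)·(1/5) = 1/30.
If it is in any of chests 2, 3, 5, and 6 (prior 1/6 each): that chest was opened and seen not to hold the prize — ruled out; weight (1/6)·0 = 0 each.
If it is in chest 4 (prior 1/6): the guide has no choice, probability 1; weight (1/6)·1 = 1/6.
The weights sum to 1/5.
So P(the ruby in chest 4 | the guide opened chest 2, chest 3, chest 5, and chest 6) = (1/6) / (1/5) = 5/6.

5/6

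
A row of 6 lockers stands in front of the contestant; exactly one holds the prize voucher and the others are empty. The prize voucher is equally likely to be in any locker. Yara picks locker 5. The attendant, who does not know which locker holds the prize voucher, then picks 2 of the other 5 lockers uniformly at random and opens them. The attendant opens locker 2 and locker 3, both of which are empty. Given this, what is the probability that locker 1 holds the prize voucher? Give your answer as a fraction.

1/4

Consider each possible location of the prize voucher in turn.
If it is in any of lockers 1, 4, 5, and 6 (prior 1/6 each): the attendant picks exactly this set with probability 1/10 regardless, and none is the prize; weight (1/6)·(1/10) = 1/60 each.
If it is in either of lockers 2 and 3 (prior 1/6 each): that locker was opened and seen not to hold the prize — ruled out; weight (1/6)·0 = 0 each.
The weights sum to 1/15.
So P(the prize voucher in locker 1 | the attendant opened locker 2 and locker 3) = (1/60) / (1/15) = 1/4.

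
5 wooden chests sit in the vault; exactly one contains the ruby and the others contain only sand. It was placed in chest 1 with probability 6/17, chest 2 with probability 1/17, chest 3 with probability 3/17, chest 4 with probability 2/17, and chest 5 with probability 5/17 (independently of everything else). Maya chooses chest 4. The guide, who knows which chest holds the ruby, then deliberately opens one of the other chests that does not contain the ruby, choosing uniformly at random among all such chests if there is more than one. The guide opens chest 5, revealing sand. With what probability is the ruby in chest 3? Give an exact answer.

6/23

Consider each possible location of the ruby in turn.
If it is in chest 1 (prior 6/17): the guide has 3 equally likely choices, so probability 1/3; weight (6/17)·(1/3) = 2/17.
If it is in chest 2 (prior 1/17): the guide has 3 equally likely choices, so probability 1/3; weight (1/17)·(1/3) = 1/51.
If it is in chest 3 (prior 3/17): the guide has 3 equally likely choices, so probability 1/3; weight (3/17)·(1/3) = 1/17.
If it is in chest 4 (prior 2/17): the guide has 4 equally likely choices, so probability 1/4; weight (2/17)·(1/4) = 1/34.
If it is in chest 5 (prior 5/17): the guide opened chest 5, so this case is ruled out; weight (5/17)·0 = 0.
The weights sum to 23/102.
So P(the ruby in chest 3 | the guide opened chest 5) = (1/17) / (23/102) = 6/23.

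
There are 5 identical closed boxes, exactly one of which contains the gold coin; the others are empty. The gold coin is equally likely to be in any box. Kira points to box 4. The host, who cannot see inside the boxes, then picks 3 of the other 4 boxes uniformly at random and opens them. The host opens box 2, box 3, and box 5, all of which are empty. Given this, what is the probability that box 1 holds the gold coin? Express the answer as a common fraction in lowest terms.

1/2

Because the host chose which boxes to open without knowing where the gold coin is, the choice is independent of the prize location. Learning that none of the 3 opened boxes holds the gold coin simply rules out those 3 locations and leaves the remaining 2 boxes still equally likely by symmetry.
So P(the gold coin in box 1) = 1/2.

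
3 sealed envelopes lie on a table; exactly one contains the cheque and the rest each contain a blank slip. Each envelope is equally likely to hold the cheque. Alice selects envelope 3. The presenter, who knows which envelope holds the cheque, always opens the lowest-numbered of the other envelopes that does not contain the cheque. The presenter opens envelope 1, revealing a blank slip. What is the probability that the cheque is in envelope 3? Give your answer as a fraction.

Apply Bayes' rule, conditioning on where the cheque actually is.
If it is in envelope 1 (prior 1/3): the presenter opened envelope 1, so this case is ruled out; weight (1/3)·0 = 0.
If it is in either of envelopes 2 and 3 (prior 1/3 each): envelope 1 is the lowest-numbered option available, probability 1; weight (1/3)·1 = 1/3 each.
The weights sum to 2/3.
So P(the cheque in envelope 3 | the presenter opened envelope 1) = (1/3) / (2/3) = 1/2.

1/2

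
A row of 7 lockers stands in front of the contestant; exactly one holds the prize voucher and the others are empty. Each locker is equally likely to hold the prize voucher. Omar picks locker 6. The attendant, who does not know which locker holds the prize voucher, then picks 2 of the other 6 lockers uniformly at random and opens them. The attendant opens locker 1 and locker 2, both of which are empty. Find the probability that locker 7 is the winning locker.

1/5

Condition on the true location of the prize voucher.
If it is in either of lockers 1 and 2 (prior 1/7 each): that locker was opened and seen not to hold the prize — ruled out; weight (1/7)·0 = 0 each.
If it is in any of lockers 3, 4, 5, 6, and 7 (prior 1/7 each): the attendant picks exactly this set with probability 1/15 regardless, and none is the prize; weight (1/7)·(1/15) = 1/105 each.
The weights sum to 1/21.
So P(the prize voucher in locker 7 | the attendant opened locker 1 and locker 2) = (1/105) / (1/21) = 1/5.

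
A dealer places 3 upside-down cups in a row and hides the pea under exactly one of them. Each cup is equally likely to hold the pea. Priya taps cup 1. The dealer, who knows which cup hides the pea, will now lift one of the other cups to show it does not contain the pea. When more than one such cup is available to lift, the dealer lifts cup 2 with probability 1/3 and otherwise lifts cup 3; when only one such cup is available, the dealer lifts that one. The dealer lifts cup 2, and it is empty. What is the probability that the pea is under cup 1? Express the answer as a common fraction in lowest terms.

Apply Bayes' rule, conditioning on where the pea actually is.
If it is under cup 1 (prior 1/3): cup 2 is available, opened with probability 1/3; weight (1/3)·(1/3) = 1/9.
If it is under cup 2 (prior 1/3): the dealer opened cup 2, so this case is ruled out; weight (1/3)·0 = 0.
If it is under cup 3 (prior 1/3): only cup 2 is available, probability 1; weight (1/3)·1 = 1/3.
The weights sum to 4/9.
So P(the pea under cup 1 | the dealer opened cup 2) = (1/9) / (4/9) = 1/4.

1/4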